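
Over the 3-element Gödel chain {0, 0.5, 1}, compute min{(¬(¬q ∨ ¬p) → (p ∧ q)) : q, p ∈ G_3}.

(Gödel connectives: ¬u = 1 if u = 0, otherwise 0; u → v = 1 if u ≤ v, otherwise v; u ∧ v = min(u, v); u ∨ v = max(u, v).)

0.50

The minimum is attained at q = 0.5, p = 0.5:
  ¬q: Gödel ¬ of 0.5 = 0 (operand ≠ 0)
  ¬p: Gödel ¬ of 0.5 = 0 (operand ≠ 0)
  (¬q ∨ ¬p) = max(0, 0) = 0
  ¬(¬q ∨ ¬p): Gödel ¬ of 0 = 1 (operand is 0)
  (p ∧ q) = min(0.5, 0.5) = 0.5
  (¬(¬q ∨ ¬p) → (p ∧ q)): 1 > 0.5, so result = 0.5
Checking all 9 assignments confirms none give a value below 0.50.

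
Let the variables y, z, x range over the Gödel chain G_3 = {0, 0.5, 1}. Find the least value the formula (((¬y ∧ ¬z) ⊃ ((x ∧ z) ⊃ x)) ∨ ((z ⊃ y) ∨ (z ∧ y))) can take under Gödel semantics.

1.00

Every assignment gives 1. For instance at y = 0, z = 0, x = 0:
  ¬y: Gödel ¬ of 0 = 1 (operand is 0)
  ¬z: Gödel ¬ of 0 = 1 (operand is 0)
  (¬y ∧ ¬z) = min(1, 1) = 1
  (x ∧ z) = min(0, 0) = 0
  ((x ∧ z) ⊃ x): 0 ≤ 0, so result = 1
  ((¬y ∧ ¬z) ⊃ ((x ∧ z) ⊃ x)): 1 ≤ 1, so result = 1
  (z ⊃ y): 0 ≤ 0, so result = 1
  (z ∧ y) = min(0, 0) = 0
  ((z ⊃ y) ∨ (z ∧ y)) = max(1, 0) = 1
  (((¬y ∧ ¬z) ⊃ ((x ∧ z) ⊃ x)) ∨ ((z ⊃ y) ∨ (z ∧ y))) = max(1, 1) = 1
All 27 assignments give value 1 — the formula is a G_3-tautology.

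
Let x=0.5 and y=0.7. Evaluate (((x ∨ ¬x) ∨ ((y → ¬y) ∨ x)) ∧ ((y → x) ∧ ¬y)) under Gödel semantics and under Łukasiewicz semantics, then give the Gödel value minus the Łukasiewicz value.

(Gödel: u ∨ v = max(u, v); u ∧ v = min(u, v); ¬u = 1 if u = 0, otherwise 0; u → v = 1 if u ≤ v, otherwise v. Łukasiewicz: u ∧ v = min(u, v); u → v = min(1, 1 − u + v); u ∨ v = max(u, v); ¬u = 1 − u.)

Gödel evaluation:
  ¬x: Gödel ¬ of 0.5 = 0 (operand ≠ 0)
  (x ∨ ¬x) = max(0.5, 0) = 0.5
  ¬y: Gödel ¬ of 0.7 = 0 (operand ≠ 0)
  (y → ¬y): 0.7 > 0, so result = 0
  ((y → ¬y) ∨ x) = max(0, 0.5) = 0.5
  ((x ∨ ¬x) ∨ ((y → ¬y) ∨ x)) = max(0.5, 0.5) = 0.5
  (y → x): 0.7 > 0.5, so result = 0.5
  ¬y: Gödel ¬ of 0.7 = 0 (operand ≠ 0)
  ((y → x) ∧ ¬y) = min(0.5, 0) = 0
  (((x ∨ ¬x) ∨ ((y → ¬y) ∨ x)) ∧ ((y → x) ∧ ¬y)) = min(0.5, 0) = 0
  Gödel value = 0
Łukasiewicz evaluation:
  ¬x: Łukasiewicz ¬ gives 1 − 0.5 = 0.5
  (x ∨ ¬x) = max(0.5, 0.5) = 0.5
  ¬y: Łukasiewicz ¬ gives 1 − 0.7 = 0.3
  (y → ¬y): min(1, 1 − 0.7 + 0.3) = 0.6
  ((y → ¬y) ∨ x) = max(0.6, 0.5) = 0.6
  ((x ∨ ¬x) ∨ ((y → ¬y) ∨ x)) = max(0.5, 0.6) = 0.6
  (y → x): min(1, 1 − 0.7 + 0.5) = 0.8
  ¬y: Łukasiewicz ¬ gives 1 − 0.7 = 0.3
  ((y → x) ∧ ¬y) = min(0.8, 0.3) = 0.3
  (((x ∨ ¬x) ∨ ((y → ¬y) ∨ x)) ∧ ((y → x) ∧ ¬y)) = min(0.6, 0.3) = 0.3
  Łukasiewicz value = 0.3
Difference: 0 − 0.3 = -0.30

-0.30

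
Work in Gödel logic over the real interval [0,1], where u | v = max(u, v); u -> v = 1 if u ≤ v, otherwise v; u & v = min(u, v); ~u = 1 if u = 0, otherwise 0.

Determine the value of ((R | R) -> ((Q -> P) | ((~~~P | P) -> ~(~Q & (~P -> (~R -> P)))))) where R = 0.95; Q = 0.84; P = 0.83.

(R | R) = max(0.95, 0.95) = 0.95
(Q -> P): 0.84 > 0.83, so result = 0.83
~P: Gödel ¬ of 0.83 = 0 (operand ≠ 0)
~~P: Gödel ¬ of 0 = 1 (operand is 0)
~~~P: Gödel ¬ of 1 = 0 (operand ≠ 0)
(~~~P | P) = max(0, 0.83) = 0.83
~Q: Gödel ¬ of 0.84 = 0 (operand ≠ 0)
~P: Gödel ¬ of 0.83 = 0 (operand ≠ 0)
~R: Gödel ¬ of 0.95 = 0 (operand ≠ 0)
(~R -> P): 0 ≤ 0.83, so result = 1
(~P -> (~R -> P)): 0 ≤ 1, so result = 1
(~Q & (~P -> (~R -> P))) = min(0, 1) = 0
~(~Q & (~P -> (~R -> P))): Gödel ¬ of 0 = 1 (operand is 0)
((~~~P | P) -> ~(~Q & (~P -> (~R -> P)))): 0.83 ≤ 1, so result = 1
((Q -> P) | ((~~~P | P) -> ~(~Q & (~P -> (~R -> P))))) = max(0.83, 1) = 1
((R | R) -> ((Q -> P) | ((~~~P | P) -> ~(~Q & (~P -> (~R -> P)))))): 0.95 ≤ 1, so result = 1

1.00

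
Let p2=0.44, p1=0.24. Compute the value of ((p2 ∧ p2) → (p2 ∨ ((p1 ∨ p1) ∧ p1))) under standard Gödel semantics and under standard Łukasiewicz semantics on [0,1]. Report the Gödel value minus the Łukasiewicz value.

Gödel evaluation:
  (p2 ∧ p2) = min(0.44, 0.44) = 0.44
  (p1 ∨ p1) = max(0.24, 0.24) = 0.24
  ((p1 ∨ p1) ∧ p1) = min(0.24, 0.24) = 0.24
  (p2 ∨ ((p1 ∨ p1) ∧ p1)) = max(0.44, 0.24) = 0.44
  ((p2 ∧ p2) → (p2 ∨ ((p1 ∨ p1) ∧ p1))): 0.44 ≤ 0.44, so result = 1
  Gödel value = 1
Łukasiewicz evaluation:
  (p2 ∧ p2) = min(0.44, 0.44) = 0.44
  (p1 ∨ p1) = max(0.24, 0.24) = 0.24
  ((p1 ∨ p1) ∧ p1) = min(0.24, 0.24) = 0.24
  (p2 ∨ ((p1 ∨ p1) ∧ p1)) = max(0.44, 0.24) = 0.44
  ((p2 ∧ p2) → (p2 ∨ ((p1 ∨ p1) ∧ p1))): min(1, 1 − 0.44 + 0.44) = 1
  Łukasiewicz value = 1
Difference: 1 − 1 = 0.00

0.00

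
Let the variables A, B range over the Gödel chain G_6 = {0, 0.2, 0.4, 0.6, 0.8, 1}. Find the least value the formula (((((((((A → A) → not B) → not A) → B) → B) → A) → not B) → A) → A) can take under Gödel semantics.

The minimum is attained at A = 0.2, B = 0.2:
  (A → A): 0.2 ≤ 0.2, so result = 1
  not B: Gödel ¬ of 0.2 = 0 (operand ≠ 0)
  ((A → A) → not B): 1 > 0, so result = 0
  not A: Gödel ¬ of 0.2 = 0 (operand ≠ 0)
  (((A → A) → not B) → not A): 0 ≤ 0, so result = 1
  ((((A → A) → not B) → not A) → B): 1 > 0.2, so result = 0.2
  (((((A → A) → not B) → not A) → B) → B): 0.2 ≤ 0.2, so result = 1
  ((((((A → A) → not B) → not A) → B) → B) → A): 1 > 0.2, so result = 0.2
  not B: Gödel ¬ of 0.2 = 0 (operand ≠ 0)
  (((((((A → A) → not B) → not A) → B) → B) → A) → not B): 0.2 > 0, so result = 0
  ((((((((A → A) → not B) → not A) → B) → B) → A) → not B) → A): 0 ≤ 0.2, so result = 1
  (((((((((A → A) → not B) → not A) → B) → B) → A) → not B) → A) → A): 1 > 0.2, so result = 0.2
Checking all 36 assignments confirms none give a value below 0.20.

0.20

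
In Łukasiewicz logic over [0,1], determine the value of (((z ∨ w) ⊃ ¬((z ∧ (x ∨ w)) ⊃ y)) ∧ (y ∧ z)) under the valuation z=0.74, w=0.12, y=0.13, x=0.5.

0.13

(z ∨ w) = max(0.74, 0.12) = 0.74
(x ∨ w) = max(0.5, 0.12) = 0.5
(z ∧ (x ∨ w)) = min(0.74, 0.5) = 0.5
((z ∧ (x ∨ w)) ⊃ y): min(1, 1 − 0.5 + 0.13) = 0.63
¬((z ∧ (x ∨ w)) ⊃ y): Łukasiewicz ¬ gives 1 − 0.63 = 0.37
((z ∨ w) ⊃ ¬((z ∧ (x ∨ w)) ⊃ y)): min(1, 1 − 0.74 + 0.37) = 0.63
(y ∧ z) = min(0.13, 0.74) = 0.13
(((z ∨ w) ⊃ ¬((z ∧ (x ∨ w)) ⊃ y)) ∧ (y ∧ z)) = min(0.63, 0.13) = 0.13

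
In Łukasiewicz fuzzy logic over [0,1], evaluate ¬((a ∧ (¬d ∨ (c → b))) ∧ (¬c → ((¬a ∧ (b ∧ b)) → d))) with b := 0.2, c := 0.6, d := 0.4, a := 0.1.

¬d: Łukasiewicz ¬ gives 1 − 0.4 = 0.6
(c → b): min(1, 1 − 0.6 + 0.2) = 0.6
(¬d ∨ (c → b)) = max(0.6, 0.6) = 0.6
(a ∧ (¬d ∨ (c → b))) = min(0.1, 0.6) = 0.1
¬c: Łukasiewicz ¬ gives 1 − 0.6 = 0.4
¬a: Łukasiewicz ¬ gives 1 − 0.1 = 0.9
(b ∧ b) = min(0.2, 0.2) = 0.2
(¬a ∧ (b ∧ b)) = min(0.9, 0.2) = 0.2
((¬a ∧ (b ∧ b)) → d): min(1, 1 − 0.2 + 0.4) = 1
(¬c → ((¬a ∧ (b ∧ b)) → d)): min(1, 1 − 0.4 + 1) = 1
((a ∧ (¬d ∨ (c → b))) ∧ (¬c → ((¬a ∧ (b ∧ b)) → d))) = min(0.1, 1) = 0.1
¬((a ∧ (¬d ∨ (c → b))) ∧ (¬c → ((¬a ∧ (b ∧ b)) → d))): Łukasiewicz ¬ gives 1 − 0.1 = 0.9

0.90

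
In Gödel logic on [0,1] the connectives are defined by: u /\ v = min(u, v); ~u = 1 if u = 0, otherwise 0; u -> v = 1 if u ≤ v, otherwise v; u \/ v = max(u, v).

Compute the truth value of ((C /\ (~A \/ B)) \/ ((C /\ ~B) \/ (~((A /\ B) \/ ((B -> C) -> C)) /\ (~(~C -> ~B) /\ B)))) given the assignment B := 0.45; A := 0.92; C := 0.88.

0.45

~A: Gödel ¬ of 0.92 = 0 (operand ≠ 0)
(~A \/ B) = max(0, 0.45) = 0.45
(C /\ (~A \/ B)) = min(0.88, 0.45) = 0.45
~B: Gödel ¬ of 0.45 = 0 (operand ≠ 0)
(C /\ ~B) = min(0.88, 0) = 0
(A /\ B) = min(0.92, 0.45) = 0.45
(B -> C): 0.45 ≤ 0.88, so result = 1
((B -> C) -> C): 1 > 0.88, so result = 0.88
((A /\ B) \/ ((B -> C) -> C)) = max(0.45, 0.88) = 0.88
~((A /\ B) \/ ((B -> C) -> C)): Gödel ¬ of 0.88 = 0 (operand ≠ 0)
~C: Gödel ¬ of 0.88 = 0 (operand ≠ 0)
~B: Gödel ¬ of 0.45 = 0 (operand ≠ 0)
(~C -> ~B): 0 ≤ 0, so result = 1
~(~C -> ~B): Gödel ¬ of 1 = 0 (operand ≠ 0)
(~(~C -> ~B) /\ B) = min(0, 0.45) = 0
(~((A /\ B) \/ ((B -> C) -> C)) /\ (~(~C -> ~B) /\ B)) = min(0, 0) = 0
((C /\ ~B) \/ (~((A /\ B) \/ ((B -> C) -> C)) /\ (~(~C -> ~B) /\ B))) = max(0, 0) = 0
((C /\ (~A \/ B)) \/ ((C /\ ~B) \/ (~((A /\ B) \/ ((B -> C) -> C)) /\ (~(~C -> ~B) /\ B)))) = max(0.45, 0) = 0.45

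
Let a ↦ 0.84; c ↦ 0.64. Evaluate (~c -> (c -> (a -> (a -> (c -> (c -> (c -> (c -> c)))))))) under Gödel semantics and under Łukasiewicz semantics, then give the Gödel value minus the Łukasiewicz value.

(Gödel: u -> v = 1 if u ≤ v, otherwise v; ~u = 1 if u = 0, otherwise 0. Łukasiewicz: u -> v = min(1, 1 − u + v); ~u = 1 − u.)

0.00

Gödel evaluation:
  ~c: Gödel ¬ of 0.64 = 0 (operand ≠ 0)
  (c -> c): 0.64 ≤ 0.64, so result = 1
  (c -> (c -> c)): 0.64 ≤ 1, so result = 1
  (c -> (c -> (c -> c))): 0.64 ≤ 1, so result = 1
  (c -> (c -> (c -> (c -> c)))): 0.64 ≤ 1, so result = 1
  (a -> (c -> (c -> (c -> (c -> c))))): 0.84 ≤ 1, so result = 1
  (a -> (a -> (c -> (c -> (c -> (c -> c)))))): 0.84 ≤ 1, so result = 1
  (c -> (a -> (a -> (c -> (c -> (c -> (c -> c))))))): 0.64 ≤ 1, so result = 1
  (~c -> (c -> (a -> (a -> (c -> (c -> (c -> (c -> c)))))))): 0 ≤ 1, so result = 1
  Gödel value = 1
Łukasiewicz evaluation:
  ~c: Łukasiewicz ¬ gives 1 − 0.64 = 0.36
  (c -> c): min(1, 1 − 0.64 + 0.64) = 1
  (c -> (c -> c)): min(1, 1 − 0.64 + 1) = 1
  (c -> (c -> (c -> c))): min(1, 1 − 0.64 + 1) = 1
  (c -> (c -> (c -> (c -> c)))): min(1, 1 − 0.64 + 1) = 1
  (a -> (c -> (c -> (c -> (c -> c))))): min(1, 1 − 0.84 + 1) = 1
  (a -> (a -> (c -> (c -> (c -> (c -> c)))))): min(1, 1 − 0.84 + 1) = 1
  (c -> (a -> (a -> (c -> (c -> (c -> (c -> c))))))): min(1, 1 − 0.64 + 1) = 1
  (~c -> (c -> (a -> (a -> (c -> (c -> (c -> (c -> c)))))))): min(1, 1 − 0.36 + 1) = 1
  Łukasiewicz value = 1
Difference: 1 − 1 = 0.00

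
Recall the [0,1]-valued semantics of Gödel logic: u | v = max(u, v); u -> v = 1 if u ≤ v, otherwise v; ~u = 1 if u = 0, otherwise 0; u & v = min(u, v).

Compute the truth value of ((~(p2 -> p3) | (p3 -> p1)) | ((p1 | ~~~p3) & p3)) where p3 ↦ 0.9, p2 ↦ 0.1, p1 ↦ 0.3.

(p2 -> p3): 0.1 ≤ 0.9, so result = 1
~(p2 -> p3): Gödel ¬ of 1 = 0 (operand ≠ 0)
(p3 -> p1): 0.9 > 0.3, so result = 0.3
(~(p2 -> p3) | (p3 -> p1)) = max(0, 0.3) = 0.3
~p3: Gödel ¬ of 0.9 = 0 (operand ≠ 0)
~~p3: Gödel ¬ of 0 = 1 (operand is 0)
~~~p3: Gödel ¬ of 1 = 0 (operand ≠ 0)
(p1 | ~~~p3) = max(0.3, 0) = 0.3
((p1 | ~~~p3) & p3) = min(0.3, 0.9) = 0.3
((~(p2 -> p3) | (p3 -> p1)) | ((p1 | ~~~p3) & p3)) = max(0.3, 0.3) = 0.3

0.30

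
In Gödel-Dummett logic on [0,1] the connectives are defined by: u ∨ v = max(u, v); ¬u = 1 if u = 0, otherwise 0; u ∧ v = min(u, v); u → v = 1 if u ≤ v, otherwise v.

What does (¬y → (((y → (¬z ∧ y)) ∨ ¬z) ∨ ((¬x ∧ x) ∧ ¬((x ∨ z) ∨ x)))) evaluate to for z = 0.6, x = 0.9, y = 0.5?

1.00

¬y: Gödel ¬ of 0.5 = 0 (operand ≠ 0)
¬z: Gödel ¬ of 0.6 = 0 (operand ≠ 0)
(¬z ∧ y) = min(0, 0.5) = 0
(y → (¬z ∧ y)): 0.5 > 0, so result = 0
¬z: Gödel ¬ of 0.6 = 0 (operand ≠ 0)
((y → (¬z ∧ y)) ∨ ¬z) = max(0, 0) = 0
¬x: Gödel ¬ of 0.9 = 0 (operand ≠ 0)
(¬x ∧ x) = min(0, 0.9) = 0
(x ∨ z) = max(0.9, 0.6) = 0.9
((x ∨ z) ∨ x) = max(0.9, 0.9) = 0.9
¬((x ∨ z) ∨ x): Gödel ¬ of 0.9 = 0 (operand ≠ 0)
((¬x ∧ x) ∧ ¬((x ∨ z) ∨ x)) = min(0, 0) = 0
(((y → (¬z ∧ y)) ∨ ¬z) ∨ ((¬x ∧ x) ∧ ¬((x ∨ z) ∨ x))) = max(0, 0) = 0
(¬y → (((y → (¬z ∧ y)) ∨ ¬z) ∨ ((¬x ∧ x) ∧ ¬((x ∨ z) ∨ x)))): 0 ≤ 0, so result = 1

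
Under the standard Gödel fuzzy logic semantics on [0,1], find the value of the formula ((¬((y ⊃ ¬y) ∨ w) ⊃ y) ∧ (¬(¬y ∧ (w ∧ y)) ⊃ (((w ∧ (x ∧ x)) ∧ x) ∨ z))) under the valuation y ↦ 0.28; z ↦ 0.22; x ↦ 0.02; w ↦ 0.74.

¬y: Gödel ¬ of 0.28 = 0 (operand ≠ 0)
(y ⊃ ¬y): 0.28 > 0, so result = 0
((y ⊃ ¬y) ∨ w) = max(0, 0.74) = 0.74
¬((y ⊃ ¬y) ∨ w): Gödel ¬ of 0.74 = 0 (operand ≠ 0)
(¬((y ⊃ ¬y) ∨ w) ⊃ y): 0 ≤ 0.28, so result = 1
¬y: Gödel ¬ of 0.28 = 0 (operand ≠ 0)
(w ∧ y) = min(0.74, 0.28) = 0.28
(¬y ∧ (w ∧ y)) = min(0, 0.28) = 0
¬(¬y ∧ (w ∧ y)): Gödel ¬ of 0 = 1 (operand is 0)
(x ∧ x) = min(0.02, 0.02) = 0.02
(w ∧ (x ∧ x)) = min(0.74, 0.02) = 0.02
((w ∧ (x ∧ x)) ∧ x) = min(0.02, 0.02) = 0.02
(((w ∧ (x ∧ x)) ∧ x) ∨ z) = max(0.02, 0.22) = 0.22
(¬(¬y ∧ (w ∧ y)) ⊃ (((w ∧ (x ∧ x)) ∧ x) ∨ z)): 1 > 0.22, so result = 0.22
((¬((y ⊃ ¬y) ∨ w) ⊃ y) ∧ (¬(¬y ∧ (w ∧ y)) ⊃ (((w ∧ (x ∧ x)) ∧ x) ∨ z))) = min(1, 0.22) = 0.22

0.22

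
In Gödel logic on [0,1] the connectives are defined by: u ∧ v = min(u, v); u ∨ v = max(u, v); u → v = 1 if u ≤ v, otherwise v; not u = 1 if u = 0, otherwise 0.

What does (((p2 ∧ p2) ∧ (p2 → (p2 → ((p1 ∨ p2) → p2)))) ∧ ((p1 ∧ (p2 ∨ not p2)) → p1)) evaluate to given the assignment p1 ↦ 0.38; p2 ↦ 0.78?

0.78

(p2 ∧ p2) = min(0.78, 0.78) = 0.78
(p1 ∨ p2) = max(0.38, 0.78) = 0.78
((p1 ∨ p2) → p2): 0.78 ≤ 0.78, so result = 1
(p2 → ((p1 ∨ p2) → p2)): 0.78 ≤ 1, so result = 1
(p2 → (p2 → ((p1 ∨ p2) → p2))): 0.78 ≤ 1, so result = 1
((p2 ∧ p2) ∧ (p2 → (p2 → ((p1 ∨ p2) → p2)))) = min(0.78, 1) = 0.78
not p2: Gödel ¬ of 0.78 = 0 (operand ≠ 0)
(p2 ∨ not p2) = max(0.78, 0) = 0.78
(p1 ∧ (p2 ∨ not p2)) = min(0.38, 0.78) = 0.38
((p1 ∧ (p2 ∨ not p2)) → p1): 0.38 ≤ 0.38, so result = 1
(((p2 ∧ p2) ∧ (p2 → (p2 → ((p1 ∨ p2) → p2)))) ∧ ((p1 ∧ (p2 ∨ not p2)) → p1)) = min(0.78, 1) = 0.78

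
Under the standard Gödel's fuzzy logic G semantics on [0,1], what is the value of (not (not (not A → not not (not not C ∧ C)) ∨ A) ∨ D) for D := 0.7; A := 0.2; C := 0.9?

0.70

not A: Gödel ¬ of 0.2 = 0 (operand ≠ 0)
not C: Gödel ¬ of 0.9 = 0 (operand ≠ 0)
not not C: Gödel ¬ of 0 = 1 (operand is 0)
(not not C ∧ C) = min(1, 0.9) = 0.9
not (not not C ∧ C): Gödel ¬ of 0.9 = 0 (operand ≠ 0)
not not (not not C ∧ C): Gödel ¬ of 0 = 1 (operand is 0)
(not A → not not (not not C ∧ C)): 0 ≤ 1, so result = 1
not (not A → not not (not not C ∧ C)): Gödel ¬ of 1 = 0 (operand ≠ 0)
(not (not A → not not (not not C ∧ C)) ∨ A) = max(0, 0.2) = 0.2
not (not (not A → not not (not not C ∧ C)) ∨ A): Gödel ¬ of 0.2 = 0 (operand ≠ 0)
(not (not (not A → not not (not not C ∧ C)) ∨ A) ∨ D) = max(0, 0.7) = 0.7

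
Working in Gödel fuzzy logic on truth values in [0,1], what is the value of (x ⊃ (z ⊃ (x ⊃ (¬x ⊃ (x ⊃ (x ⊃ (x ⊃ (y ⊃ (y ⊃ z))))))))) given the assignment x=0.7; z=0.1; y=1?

¬x: Gödel ¬ of 0.7 = 0 (operand ≠ 0)
(y ⊃ z): 1 > 0.1, so result = 0.1
(y ⊃ (y ⊃ z)): 1 > 0.1, so result = 0.1
(x ⊃ (y ⊃ (y ⊃ z))): 0.7 > 0.1, so result = 0.1
(x ⊃ (x ⊃ (y ⊃ (y ⊃ z)))): 0.7 > 0.1, so result = 0.1
(x ⊃ (x ⊃ (x ⊃ (y ⊃ (y ⊃ z))))): 0.7 > 0.1, so result = 0.1
(¬x ⊃ (x ⊃ (x ⊃ (x ⊃ (y ⊃ (y ⊃ z)))))): 0 ≤ 0.1, so result = 1
(x ⊃ (¬x ⊃ (x ⊃ (x ⊃ (x ⊃ (y ⊃ (y ⊃ z))))))): 0.7 ≤ 1, so result = 1
(z ⊃ (x ⊃ (¬x ⊃ (x ⊃ (x ⊃ (x ⊃ (y ⊃ (y ⊃ z)))))))): 0.1 ≤ 1, so result = 1
(x ⊃ (z ⊃ (x ⊃ (¬x ⊃ (x ⊃ (x ⊃ (x ⊃ (y ⊃ (y ⊃ z))))))))): 0.7 ≤ 1, so result = 1

1.00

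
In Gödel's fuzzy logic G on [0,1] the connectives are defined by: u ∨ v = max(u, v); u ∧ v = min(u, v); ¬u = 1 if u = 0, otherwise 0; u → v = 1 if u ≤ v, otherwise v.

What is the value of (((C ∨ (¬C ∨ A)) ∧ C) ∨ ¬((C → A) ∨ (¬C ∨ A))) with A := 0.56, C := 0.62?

0.62

¬C: Gödel ¬ of 0.62 = 0 (operand ≠ 0)
(¬C ∨ A) = max(0, 0.56) = 0.56
(C ∨ (¬C ∨ A)) = max(0.62, 0.56) = 0.62
((C ∨ (¬C ∨ A)) ∧ C) = min(0.62, 0.62) = 0.62
(C → A): 0.62 > 0.56, so result = 0.56
¬C: Gödel ¬ of 0.62 = 0 (operand ≠ 0)
(¬C ∨ A) = max(0, 0.56) = 0.56
((C → A) ∨ (¬C ∨ A)) = max(0.56, 0.56) = 0.56
¬((C → A) ∨ (¬C ∨ A)): Gödel ¬ of 0.56 = 0 (operand ≠ 0)
(((C ∨ (¬C ∨ A)) ∧ C) ∨ ¬((C → A) ∨ (¬C ∨ A))) = max(0.62, 0) = 0.62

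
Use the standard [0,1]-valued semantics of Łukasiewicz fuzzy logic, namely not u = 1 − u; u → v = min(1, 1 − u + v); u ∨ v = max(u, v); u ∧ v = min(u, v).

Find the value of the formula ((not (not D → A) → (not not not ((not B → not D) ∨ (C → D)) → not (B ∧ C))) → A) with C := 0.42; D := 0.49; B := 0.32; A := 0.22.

0.22

not D: Łukasiewicz ¬ gives 1 − 0.49 = 0.51
(not D → A): min(1, 1 − 0.51 + 0.22) = 0.71
not (not D → A): Łukasiewicz ¬ gives 1 − 0.71 = 0.29
not B: Łukasiewicz ¬ gives 1 − 0.32 = 0.68
not D: Łukasiewicz ¬ gives 1 − 0.49 = 0.51
(not B → not D): min(1, 1 − 0.68 + 0.51) = 0.83
(C → D): min(1, 1 − 0.42 + 0.49) = 1
((not B → not D) ∨ (C → D)) = max(0.83, 1) = 1
not ((not B → not D) ∨ (C → D)): Łukasiewicz ¬ gives 1 − 1 = 0
not not ((not B → not D) ∨ (C → D)): Łukasiewicz ¬ gives 1 − 0 = 1
not not not ((not B → not D) ∨ (C → D)): Łukasiewicz ¬ gives 1 − 1 = 0
(B ∧ C) = min(0.32, 0.42) = 0.32
not (B ∧ C): Łukasiewicz ¬ gives 1 − 0.32 = 0.68
(not not not ((not B → not D) ∨ (C → D)) → not (B ∧ C)): min(1, 1 − 0 + 0.68) = 1
(not (not D → A) → (not not not ((not B → not D) ∨ (C → D)) → not (B ∧ C))): min(1, 1 − 0.29 + 1) = 1
((not (not D → A) → (not not not ((not B → not D) ∨ (C → D)) → not (B ∧ C))) → A): min(1, 1 − 1 + 0.22) = 0.22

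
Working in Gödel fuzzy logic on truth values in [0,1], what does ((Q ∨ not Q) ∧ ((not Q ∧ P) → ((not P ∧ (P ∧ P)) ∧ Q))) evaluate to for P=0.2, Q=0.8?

not Q: Gödel ¬ of 0.8 = 0 (operand ≠ 0)
(Q ∨ not Q) = max(0.8, 0) = 0.8
not Q: Gödel ¬ of 0.8 = 0 (operand ≠ 0)
(not Q ∧ P) = min(0, 0.2) = 0
not P: Gödel ¬ of 0.2 = 0 (operand ≠ 0)
(P ∧ P) = min(0.2, 0.2) = 0.2
(not P ∧ (P ∧ P)) = min(0, 0.2) = 0
((not P ∧ (P ∧ P)) ∧ Q) = min(0, 0.8) = 0
((not Q ∧ P) → ((not P ∧ (P ∧ P)) ∧ Q)): 0 ≤ 0, so result = 1
((Q ∨ not Q) ∧ ((not Q ∧ P) → ((not P ∧ (P ∧ P)) ∧ Q))) = min(0.8, 1) = 0.8

0.80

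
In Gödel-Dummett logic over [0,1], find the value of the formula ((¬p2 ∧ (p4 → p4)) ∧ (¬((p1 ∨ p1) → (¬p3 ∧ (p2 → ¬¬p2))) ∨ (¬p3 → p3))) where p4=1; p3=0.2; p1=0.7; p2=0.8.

0.00

¬p2: Gödel ¬ of 0.8 = 0 (operand ≠ 0)
(p4 → p4): 1 ≤ 1, so result = 1
(¬p2 ∧ (p4 → p4)) = min(0, 1) = 0
(p1 ∨ p1) = max(0.7, 0.7) = 0.7
¬p3: Gödel ¬ of 0.2 = 0 (operand ≠ 0)
¬p2: Gödel ¬ of 0.8 = 0 (operand ≠ 0)
¬¬p2: Gödel ¬ of 0 = 1 (operand is 0)
(p2 → ¬¬p2): 0.8 ≤ 1, so result = 1
(¬p3 ∧ (p2 → ¬¬p2)) = min(0, 1) = 0
((p1 ∨ p1) → (¬p3 ∧ (p2 → ¬¬p2))): 0.7 > 0, so result = 0
¬((p1 ∨ p1) → (¬p3 ∧ (p2 → ¬¬p2))): Gödel ¬ of 0 = 1 (operand is 0)
¬p3: Gödel ¬ of 0.2 = 0 (operand ≠ 0)
(¬p3 → p3): 0 ≤ 0.2, so result = 1
(¬((p1 ∨ p1) → (¬p3 ∧ (p2 → ¬¬p2))) ∨ (¬p3 → p3)) = max(1, 1) = 1
((¬p2 ∧ (p4 → p4)) ∧ (¬((p1 ∨ p1) → (¬p3 ∧ (p2 → ¬¬p2))) ∨ (¬p3 → p3))) = min(0, 1) = 0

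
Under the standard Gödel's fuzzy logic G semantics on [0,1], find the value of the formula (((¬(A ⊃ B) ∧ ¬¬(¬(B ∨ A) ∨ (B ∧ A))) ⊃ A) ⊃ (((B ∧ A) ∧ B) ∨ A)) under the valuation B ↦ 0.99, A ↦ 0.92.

0.92

(A ⊃ B): 0.92 ≤ 0.99, so result = 1
¬(A ⊃ B): Gödel ¬ of 1 = 0 (operand ≠ 0)
(B ∨ A) = max(0.99, 0.92) = 0.99
¬(B ∨ A): Gödel ¬ of 0.99 = 0 (operand ≠ 0)
(B ∧ A) = min(0.99, 0.92) = 0.92
(¬(B ∨ A) ∨ (B ∧ A)) = max(0, 0.92) = 0.92
¬(¬(B ∨ A) ∨ (B ∧ A)): Gödel ¬ of 0.92 = 0 (operand ≠ 0)
¬¬(¬(B ∨ A) ∨ (B ∧ A)): Gödel ¬ of 0 = 1 (operand is 0)
(¬(A ⊃ B) ∧ ¬¬(¬(B ∨ A) ∨ (B ∧ A))) = min(0, 1) = 0
((¬(A ⊃ B) ∧ ¬¬(¬(B ∨ A) ∨ (B ∧ A))) ⊃ A): 0 ≤ 0.92, so result = 1
(B ∧ A) = min(0.99, 0.92) = 0.92
((B ∧ A) ∧ B) = min(0.92, 0.99) = 0.92
(((B ∧ A) ∧ B) ∨ A) = max(0.92, 0.92) = 0.92
(((¬(A ⊃ B) ∧ ¬¬(¬(B ∨ A) ∨ (B ∧ A))) ⊃ A) ⊃ (((B ∧ A) ∧ B) ∨ A)): 1 > 0.92, so result = 0.92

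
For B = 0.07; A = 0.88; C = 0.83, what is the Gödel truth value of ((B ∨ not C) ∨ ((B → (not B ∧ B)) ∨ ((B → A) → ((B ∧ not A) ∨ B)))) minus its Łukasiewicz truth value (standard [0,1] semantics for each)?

Gödel evaluation:
  not C: Gödel ¬ of 0.83 = 0 (operand ≠ 0)
  (B ∨ not C) = max(0.07, 0) = 0.07
  not B: Gödel ¬ of 0.07 = 0 (operand ≠ 0)
  (not B ∧ B) = min(0, 0.07) = 0
  (B → (not B ∧ B)): 0.07 > 0, so result = 0
  (B → A): 0.07 ≤ 0.88, so result = 1
  not A: Gödel ¬ of 0.88 = 0 (operand ≠ 0)
  (B ∧ not A) = min(0.07, 0) = 0
  ((B ∧ not A) ∨ B) = max(0, 0.07) = 0.07
  ((B → A) → ((B ∧ not A) ∨ B)): 1 > 0.07, so result = 0.07
  ((B → (not B ∧ B)) ∨ ((B → A) → ((B ∧ not A) ∨ B))) = max(0, 0.07) = 0.07
  ((B ∨ not C) ∨ ((B → (not B ∧ B)) ∨ ((B → A) → ((B ∧ not A) ∨ B)))) = max(0.07, 0.07) = 0.07
  Gödel value = 0.07
Łukasiewicz evaluation:
  not C: Łukasiewicz ¬ gives 1 − 0.83 = 0.17
  (B ∨ not C) = max(0.07, 0.17) = 0.17
  not B: Łukasiewicz ¬ gives 1 − 0.07 = 0.93
  (not B ∧ B) = min(0.93, 0.07) = 0.07
  (B → (not B ∧ B)): min(1, 1 − 0.07 + 0.07) = 1
  (B → A): min(1, 1 − 0.07 + 0.88) = 1
  not A: Łukasiewicz ¬ gives 1 − 0.88 = 0.12
  (B ∧ not A) = min(0.07, 0.12) = 0.07
  ((B ∧ not A) ∨ B) = max(0.07, 0.07) = 0.07
  ((B → A) → ((B ∧ not A) ∨ B)): min(1, 1 − 1 + 0.07) = 0.07
  ((B → (not B ∧ B)) ∨ ((B → A) → ((B ∧ not A) ∨ B))) = max(1, 0.07) = 1
  ((B ∨ not C) ∨ ((B → (not B ∧ B)) ∨ ((B → A) → ((B ∧ not A) ∨ B)))) = max(0.17, 1) = 1
  Łukasiewicz value = 1
Difference: 0.07 − 1 = -0.93

-0.93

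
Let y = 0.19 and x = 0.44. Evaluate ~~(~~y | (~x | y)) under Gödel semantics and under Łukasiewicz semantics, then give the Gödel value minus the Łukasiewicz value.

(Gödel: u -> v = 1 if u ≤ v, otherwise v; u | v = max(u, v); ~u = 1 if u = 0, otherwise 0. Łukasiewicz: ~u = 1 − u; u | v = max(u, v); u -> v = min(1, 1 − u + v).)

0.44

Gödel evaluation:
  ~y: Gödel ¬ of 0.19 = 0 (operand ≠ 0)
  ~~y: Gödel ¬ of 0 = 1 (operand is 0)
  ~x: Gödel ¬ of 0.44 = 0 (operand ≠ 0)
  (~x | y) = max(0, 0.19) = 0.19
  (~~y | (~x | y)) = max(1, 0.19) = 1
  ~(~~y | (~x | y)): Gödel ¬ of 1 = 0 (operand ≠ 0)
  ~~(~~y | (~x | y)): Gödel ¬ of 0 = 1 (operand is 0)
  Gödel value = 1
Łukasiewicz evaluation:
  ~y: Łukasiewicz ¬ gives 1 − 0.19 = 0.81
  ~~y: Łukasiewicz ¬ gives 1 − 0.81 = 0.19
  ~x: Łukasiewicz ¬ gives 1 − 0.44 = 0.56
  (~x | y) = max(0.56, 0.19) = 0.56
  (~~y | (~x | y)) = max(0.19, 0.56) = 0.56
  ~(~~y | (~x | y)): Łukasiewicz ¬ gives 1 − 0.56 = 0.44
  ~~(~~y | (~x | y)): Łukasiewicz ¬ gives 1 − 0.44 = 0.56
  Łukasiewicz value = 0.56
Difference: 1 − 0.56 = 0.44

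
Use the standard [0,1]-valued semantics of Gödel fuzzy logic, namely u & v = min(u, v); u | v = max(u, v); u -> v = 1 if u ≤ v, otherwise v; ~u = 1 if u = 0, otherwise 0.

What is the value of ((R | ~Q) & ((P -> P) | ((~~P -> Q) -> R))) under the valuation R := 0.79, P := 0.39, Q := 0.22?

0.79

~Q: Gödel ¬ of 0.22 = 0 (operand ≠ 0)
(R | ~Q) = max(0.79, 0) = 0.79
(P -> P): 0.39 ≤ 0.39, so result = 1
~P: Gödel ¬ of 0.39 = 0 (operand ≠ 0)
~~P: Gödel ¬ of 0 = 1 (operand is 0)
(~~P -> Q): 1 > 0.22, so result = 0.22
((~~P -> Q) -> R): 0.22 ≤ 0.79, so result = 1
((P -> P) | ((~~P -> Q) -> R)) = max(1, 1) = 1
((R | ~Q) & ((P -> P) | ((~~P -> Q) -> R))) = min(0.79, 1) = 0.79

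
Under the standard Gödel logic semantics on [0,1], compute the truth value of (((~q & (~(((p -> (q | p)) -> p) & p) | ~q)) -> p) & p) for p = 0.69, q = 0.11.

0.69

~q: Gödel ¬ of 0.11 = 0 (operand ≠ 0)
(q | p) = max(0.11, 0.69) = 0.69
(p -> (q | p)): 0.69 ≤ 0.69, so result = 1
((p -> (q | p)) -> p): 1 > 0.69, so result = 0.69
(((p -> (q | p)) -> p) & p) = min(0.69, 0.69) = 0.69
~(((p -> (q | p)) -> p) & p): Gödel ¬ of 0.69 = 0 (operand ≠ 0)
~q: Gödel ¬ of 0.11 = 0 (operand ≠ 0)
(~(((p -> (q | p)) -> p) & p) | ~q) = max(0, 0) = 0
(~q & (~(((p -> (q | p)) -> p) & p) | ~q)) = min(0, 0) = 0
((~q & (~(((p -> (q | p)) -> p) & p) | ~q)) -> p): 0 ≤ 0.69, so result = 1
(((~q & (~(((p -> (q | p)) -> p) & p) | ~q)) -> p) & p) = min(1, 0.69) = 0.69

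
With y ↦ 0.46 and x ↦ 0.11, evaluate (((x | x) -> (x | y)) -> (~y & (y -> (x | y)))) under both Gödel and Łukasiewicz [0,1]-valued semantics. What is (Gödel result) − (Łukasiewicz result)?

Gödel evaluation:
  (x | x) = max(0.11, 0.11) = 0.11
  (x | y) = max(0.11, 0.46) = 0.46
  ((x | x) -> (x | y)): 0.11 ≤ 0.46, so result = 1
  ~y: Gödel ¬ of 0.46 = 0 (operand ≠ 0)
  (x | y) = max(0.11, 0.46) = 0.46
  (y -> (x | y)): 0.46 ≤ 0.46, so result = 1
  (~y & (y -> (x | y))) = min(0, 1) = 0
  (((x | x) -> (x | y)) -> (~y & (y -> (x | y)))): 1 > 0, so result = 0
  Gödel value = 0
Łukasiewicz evaluation:
  (x | x) = max(0.11, 0.11) = 0.11
  (x | y) = max(0.11, 0.46) = 0.46
  ((x | x) -> (x | y)): min(1, 1 − 0.11 + 0.46) = 1
  ~y: Łukasiewicz ¬ gives 1 − 0.46 = 0.54
  (x | y) = max(0.11, 0.46) = 0.46
  (y -> (x | y)): min(1, 1 − 0.46 + 0.46) = 1
  (~y & (y -> (x | y))) = min(0.54, 1) = 0.54
  (((x | x) -> (x | y)) -> (~y & (y -> (x | y)))): min(1, 1 − 1 + 0.54) = 0.54
  Łukasiewicz value = 0.54
Difference: 0 − 0.54 = -0.54

-0.54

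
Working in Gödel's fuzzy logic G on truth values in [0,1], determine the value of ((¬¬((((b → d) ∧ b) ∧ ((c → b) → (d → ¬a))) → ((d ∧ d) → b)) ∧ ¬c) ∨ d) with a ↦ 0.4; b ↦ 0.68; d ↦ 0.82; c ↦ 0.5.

(b → d): 0.68 ≤ 0.82, so result = 1
((b → d) ∧ b) = min(1, 0.68) = 0.68
(c → b): 0.5 ≤ 0.68, so result = 1
¬a: Gödel ¬ of 0.4 = 0 (operand ≠ 0)
(d → ¬a): 0.82 > 0, so result = 0
((c → b) → (d → ¬a)): 1 > 0, so result = 0
(((b → d) ∧ b) ∧ ((c → b) → (d → ¬a))) = min(0.68, 0) = 0
(d ∧ d) = min(0.82, 0.82) = 0.82
((d ∧ d) → b): 0.82 > 0.68, so result = 0.68
((((b → d) ∧ b) ∧ ((c → b) → (d → ¬a))) → ((d ∧ d) → b)): 0 ≤ 0.68, so result = 1
¬((((b → d) ∧ b) ∧ ((c → b) → (d → ¬a))) → ((d ∧ d) → b)): Gödel ¬ of 1 = 0 (operand ≠ 0)
¬¬((((b → d) ∧ b) ∧ ((c → b) → (d → ¬a))) → ((d ∧ d) → b)): Gödel ¬ of 0 = 1 (operand is 0)
¬c: Gödel ¬ of 0.5 = 0 (operand ≠ 0)
(¬¬((((b → d) ∧ b) ∧ ((c → b) → (d → ¬a))) → ((d ∧ d) → b)) ∧ ¬c) = min(1, 0) = 0
((¬¬((((b → d) ∧ b) ∧ ((c → b) → (d → ¬a))) → ((d ∧ d) → b)) ∧ ¬c) ∨ d) = max(0, 0.82) = 0.82

0.82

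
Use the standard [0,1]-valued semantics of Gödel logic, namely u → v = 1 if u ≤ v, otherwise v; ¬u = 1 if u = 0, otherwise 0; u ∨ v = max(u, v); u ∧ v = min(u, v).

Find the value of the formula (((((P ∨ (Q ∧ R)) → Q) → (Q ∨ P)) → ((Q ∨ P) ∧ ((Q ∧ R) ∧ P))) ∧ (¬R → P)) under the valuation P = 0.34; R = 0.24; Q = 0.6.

0.24

(Q ∧ R) = min(0.6, 0.24) = 0.24
(P ∨ (Q ∧ R)) = max(0.34, 0.24) = 0.34
((P ∨ (Q ∧ R)) → Q): 0.34 ≤ 0.6, so result = 1
(Q ∨ P) = max(0.6, 0.34) = 0.6
(((P ∨ (Q ∧ R)) → Q) → (Q ∨ P)): 1 > 0.6, so result = 0.6
(Q ∨ P) = max(0.6, 0.34) = 0.6
(Q ∧ R) = min(0.6, 0.24) = 0.24
((Q ∧ R) ∧ P) = min(0.24, 0.34) = 0.24
((Q ∨ P) ∧ ((Q ∧ R) ∧ P)) = min(0.6, 0.24) = 0.24
((((P ∨ (Q ∧ R)) → Q) → (Q ∨ P)) → ((Q ∨ P) ∧ ((Q ∧ R) ∧ P))): 0.6 > 0.24, so result = 0.24
¬R: Gödel ¬ of 0.24 = 0 (operand ≠ 0)
(¬R → P): 0 ≤ 0.34, so result = 1
(((((P ∨ (Q ∧ R)) → Q) → (Q ∨ P)) → ((Q ∨ P) ∧ ((Q ∧ R) ∧ P))) ∧ (¬R → P)) = min(0.24, 1) = 0.24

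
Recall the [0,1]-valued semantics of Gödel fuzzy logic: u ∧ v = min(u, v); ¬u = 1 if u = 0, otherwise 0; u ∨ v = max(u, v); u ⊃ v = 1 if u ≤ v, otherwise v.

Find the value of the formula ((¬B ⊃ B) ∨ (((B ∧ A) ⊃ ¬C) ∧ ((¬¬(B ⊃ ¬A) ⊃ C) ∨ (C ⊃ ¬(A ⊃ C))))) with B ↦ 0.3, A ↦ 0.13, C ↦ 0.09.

¬B: Gödel ¬ of 0.3 = 0 (operand ≠ 0)
(¬B ⊃ B): 0 ≤ 0.3, so result = 1
(B ∧ A) = min(0.3, 0.13) = 0.13
¬C: Gödel ¬ of 0.09 = 0 (operand ≠ 0)
((B ∧ A) ⊃ ¬C): 0.13 > 0, so result = 0
¬A: Gödel ¬ of 0.13 = 0 (operand ≠ 0)
(B ⊃ ¬A): 0.3 > 0, so result = 0
¬(B ⊃ ¬A): Gödel ¬ of 0 = 1 (operand is 0)
¬¬(B ⊃ ¬A): Gödel ¬ of 1 = 0 (operand ≠ 0)
(¬¬(B ⊃ ¬A) ⊃ C): 0 ≤ 0.09, so result = 1
(A ⊃ C): 0.13 > 0.09, so result = 0.09
¬(A ⊃ C): Gödel ¬ of 0.09 = 0 (operand ≠ 0)
(C ⊃ ¬(A ⊃ C)): 0.09 > 0, so result = 0
((¬¬(B ⊃ ¬A) ⊃ C) ∨ (C ⊃ ¬(A ⊃ C))) = max(1, 0) = 1
(((B ∧ A) ⊃ ¬C) ∧ ((¬¬(B ⊃ ¬A) ⊃ C) ∨ (C ⊃ ¬(A ⊃ C)))) = min(0, 1) = 0
((¬B ⊃ B) ∨ (((B ∧ A) ⊃ ¬C) ∧ ((¬¬(B ⊃ ¬A) ⊃ C) ∨ (C ⊃ ¬(A ⊃ C))))) = max(1, 0) = 1

1.00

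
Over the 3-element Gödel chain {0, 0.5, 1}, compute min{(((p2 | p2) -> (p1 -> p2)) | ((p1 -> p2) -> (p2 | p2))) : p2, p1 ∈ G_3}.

1.00

Every assignment gives 1. For instance at p2 = 0, p1 = 0:
  (p2 | p2) = max(0, 0) = 0
  (p1 -> p2): 0 ≤ 0, so result = 1
  ((p2 | p2) -> (p1 -> p2)): 0 ≤ 1, so result = 1
  (p1 -> p2): 0 ≤ 0, so result = 1
  (p2 | p2) = max(0, 0) = 0
  ((p1 -> p2) -> (p2 | p2)): 1 > 0, so result = 0
  (((p2 | p2) -> (p1 -> p2)) | ((p1 -> p2) -> (p2 | p2))) = max(1, 0) = 1
All 9 assignments give value 1 — the formula is a G_3-tautology.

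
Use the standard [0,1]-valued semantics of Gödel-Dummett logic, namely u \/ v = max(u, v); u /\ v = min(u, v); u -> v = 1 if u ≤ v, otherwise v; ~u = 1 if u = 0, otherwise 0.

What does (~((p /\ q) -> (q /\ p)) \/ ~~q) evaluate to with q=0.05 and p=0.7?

1.00

(p /\ q) = min(0.7, 0.05) = 0.05
(q /\ p) = min(0.05, 0.7) = 0.05
((p /\ q) -> (q /\ p)): 0.05 ≤ 0.05, so result = 1
~((p /\ q) -> (q /\ p)): Gödel ¬ of 1 = 0 (operand ≠ 0)
~q: Gödel ¬ of 0.05 = 0 (operand ≠ 0)
~~q: Gödel ¬ of 0 = 1 (operand is 0)
(~((p /\ q) -> (q /\ p)) \/ ~~q) = max(0, 1) = 1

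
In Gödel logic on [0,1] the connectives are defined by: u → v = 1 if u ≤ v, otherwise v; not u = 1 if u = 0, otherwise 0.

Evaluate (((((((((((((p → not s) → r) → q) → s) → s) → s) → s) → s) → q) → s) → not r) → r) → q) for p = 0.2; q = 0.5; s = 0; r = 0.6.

0.50

not s: Gödel ¬ of 0 = 1 (operand is 0)
(p → not s): 0.2 ≤ 1, so result = 1
((p → not s) → r): 1 > 0.6, so result = 0.6
(((p → not s) → r) → q): 0.6 > 0.5, so result = 0.5
((((p → not s) → r) → q) → s): 0.5 > 0, so result = 0
(((((p → not s) → r) → q) → s) → s): 0 ≤ 0, so result = 1
((((((p → not s) → r) → q) → s) → s) → s): 1 > 0, so result = 0
(((((((p → not s) → r) → q) → s) → s) → s) → s): 0 ≤ 0, so result = 1
((((((((p → not s) → r) → q) → s) → s) → s) → s) → s): 1 > 0, so result = 0
(((((((((p → not s) → r) → q) → s) → s) → s) → s) → s) → q): 0 ≤ 0.5, so result = 1
((((((((((p → not s) → r) → q) → s) → s) → s) → s) → s) → q) → s): 1 > 0, so result = 0
not r: Gödel ¬ of 0.6 = 0 (operand ≠ 0)
(((((((((((p → not s) → r) → q) → s) → s) → s) → s) → s) → q) → s) → not r): 0 ≤ 0, so result = 1
((((((((((((p → not s) → r) → q) → s) → s) → s) → s) → s) → q) → s) → not r) → r): 1 > 0.6, so result = 0.6
(((((((((((((p → not s) → r) → q) → s) → s) → s) → s) → s) → q) → s) → not r) → r) → q): 0.6 > 0.5, so result = 0.5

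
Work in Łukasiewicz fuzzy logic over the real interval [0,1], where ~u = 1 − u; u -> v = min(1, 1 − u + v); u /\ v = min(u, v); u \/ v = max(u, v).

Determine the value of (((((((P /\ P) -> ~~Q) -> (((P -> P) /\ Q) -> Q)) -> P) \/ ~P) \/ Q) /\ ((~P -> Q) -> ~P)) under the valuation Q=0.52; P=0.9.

0.10

(P /\ P) = min(0.9, 0.9) = 0.9
~Q: Łukasiewicz ¬ gives 1 − 0.52 = 0.48
~~Q: Łukasiewicz ¬ gives 1 − 0.48 = 0.52
((P /\ P) -> ~~Q): min(1, 1 − 0.9 + 0.52) = 0.62
(P -> P): min(1, 1 − 0.9 + 0.9) = 1
((P -> P) /\ Q) = min(1, 0.52) = 0.52
(((P -> P) /\ Q) -> Q): min(1, 1 − 0.52 + 0.52) = 1
(((P /\ P) -> ~~Q) -> (((P -> P) /\ Q) -> Q)): min(1, 1 − 0.62 + 1) = 1
((((P /\ P) -> ~~Q) -> (((P -> P) /\ Q) -> Q)) -> P): min(1, 1 − 1 + 0.9) = 0.9
~P: Łukasiewicz ¬ gives 1 − 0.9 = 0.1
(((((P /\ P) -> ~~Q) -> (((P -> P) /\ Q) -> Q)) -> P) \/ ~P) = max(0.9, 0.1) = 0.9
((((((P /\ P) -> ~~Q) -> (((P -> P) /\ Q) -> Q)) -> P) \/ ~P) \/ Q) = max(0.9, 0.52) = 0.9
~P: Łukasiewicz ¬ gives 1 − 0.9 = 0.1
(~P -> Q): min(1, 1 − 0.1 + 0.52) = 1
~P: Łukasiewicz ¬ gives 1 − 0.9 = 0.1
((~P -> Q) -> ~P): min(1, 1 − 1 + 0.1) = 0.1
(((((((P /\ P) -> ~~Q) -> (((P -> P) /\ Q) -> Q)) -> P) \/ ~P) \/ Q) /\ ((~P -> Q) -> ~P)) = min(0.9, 0.1) = 0.1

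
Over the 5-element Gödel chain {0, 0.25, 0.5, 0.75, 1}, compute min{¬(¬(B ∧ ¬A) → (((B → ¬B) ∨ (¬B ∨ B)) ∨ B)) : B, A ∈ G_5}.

The minimum is attained at B = 0, A = 0:
  ¬A: Gödel ¬ of 0 = 1 (operand is 0)
  (B ∧ ¬A) = min(0, 1) = 0
  ¬(B ∧ ¬A): Gödel ¬ of 0 = 1 (operand is 0)
  ¬B: Gödel ¬ of 0 = 1 (operand is 0)
  (B → ¬B): 0 ≤ 1, so result = 1
  ¬B: Gödel ¬ of 0 = 1 (operand is 0)
  (¬B ∨ B) = max(1, 0) = 1
  ((B → ¬B) ∨ (¬B ∨ B)) = max(1, 1) = 1
  (((B → ¬B) ∨ (¬B ∨ B)) ∨ B) = max(1, 0) = 1
  (¬(B ∧ ¬A) → (((B → ¬B) ∨ (¬B ∨ B)) ∨ B)): 1 ≤ 1, so result = 1
  ¬(¬(B ∧ ¬A) → (((B → ¬B) ∨ (¬B ∨ B)) ∨ B)): Gödel ¬ of 1 = 0 (operand ≠ 0)
Checking all 25 assignments confirms none give a value below 0.00.

0.00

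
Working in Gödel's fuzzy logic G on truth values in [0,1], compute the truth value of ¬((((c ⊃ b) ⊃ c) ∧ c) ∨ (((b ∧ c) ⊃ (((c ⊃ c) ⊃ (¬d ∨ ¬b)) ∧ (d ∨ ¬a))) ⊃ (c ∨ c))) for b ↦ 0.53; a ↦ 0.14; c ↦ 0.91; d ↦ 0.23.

0.00

(c ⊃ b): 0.91 > 0.53, so result = 0.53
((c ⊃ b) ⊃ c): 0.53 ≤ 0.91, so result = 1
(((c ⊃ b) ⊃ c) ∧ c) = min(1, 0.91) = 0.91
(b ∧ c) = min(0.53, 0.91) = 0.53
(c ⊃ c): 0.91 ≤ 0.91, so result = 1
¬d: Gödel ¬ of 0.23 = 0 (operand ≠ 0)
¬b: Gödel ¬ of 0.53 = 0 (operand ≠ 0)
(¬d ∨ ¬b) = max(0, 0) = 0
((c ⊃ c) ⊃ (¬d ∨ ¬b)): 1 > 0, so result = 0
¬a: Gödel ¬ of 0.14 = 0 (operand ≠ 0)
(d ∨ ¬a) = max(0.23, 0) = 0.23
(((c ⊃ c) ⊃ (¬d ∨ ¬b)) ∧ (d ∨ ¬a)) = min(0, 0.23) = 0
((b ∧ c) ⊃ (((c ⊃ c) ⊃ (¬d ∨ ¬b)) ∧ (d ∨ ¬a))): 0.53 > 0, so result = 0
(c ∨ c) = max(0.91, 0.91) = 0.91
(((b ∧ c) ⊃ (((c ⊃ c) ⊃ (¬d ∨ ¬b)) ∧ (d ∨ ¬a))) ⊃ (c ∨ c)): 0 ≤ 0.91, so result = 1
((((c ⊃ b) ⊃ c) ∧ c) ∨ (((b ∧ c) ⊃ (((c ⊃ c) ⊃ (¬d ∨ ¬b)) ∧ (d ∨ ¬a))) ⊃ (c ∨ c))) = max(0.91, 1) = 1
¬((((c ⊃ b) ⊃ c) ∧ c) ∨ (((b ∧ c) ⊃ (((c ⊃ c) ⊃ (¬d ∨ ¬b)) ∧ (d ∨ ¬a))) ⊃ (c ∨ c))): Gödel ¬ of 1 = 0 (operand ≠ 0)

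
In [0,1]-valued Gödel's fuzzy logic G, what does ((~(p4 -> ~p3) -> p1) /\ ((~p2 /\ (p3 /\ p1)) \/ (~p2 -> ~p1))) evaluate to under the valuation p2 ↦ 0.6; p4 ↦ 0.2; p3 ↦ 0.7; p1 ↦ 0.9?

~p3: Gödel ¬ of 0.7 = 0 (operand ≠ 0)
(p4 -> ~p3): 0.2 > 0, so result = 0
~(p4 -> ~p3): Gödel ¬ of 0 = 1 (operand is 0)
(~(p4 -> ~p3) -> p1): 1 > 0.9, so result = 0.9
~p2: Gödel ¬ of 0.6 = 0 (operand ≠ 0)
(p3 /\ p1) = min(0.7, 0.9) = 0.7
(~p2 /\ (p3 /\ p1)) = min(0, 0.7) = 0
~p2: Gödel ¬ of 0.6 = 0 (operand ≠ 0)
~p1: Gödel ¬ of 0.9 = 0 (operand ≠ 0)
(~p2 -> ~p1): 0 ≤ 0, so result = 1
((~p2 /\ (p3 /\ p1)) \/ (~p2 -> ~p1)) = max(0, 1) = 1
((~(p4 -> ~p3) -> p1) /\ ((~p2 /\ (p3 /\ p1)) \/ (~p2 -> ~p1))) = min(0.9, 1) = 0.9

0.90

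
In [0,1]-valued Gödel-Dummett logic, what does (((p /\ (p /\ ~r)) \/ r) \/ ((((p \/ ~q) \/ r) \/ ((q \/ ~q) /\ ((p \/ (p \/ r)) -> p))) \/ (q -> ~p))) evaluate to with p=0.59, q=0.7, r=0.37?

~r: Gödel ¬ of 0.37 = 0 (operand ≠ 0)
(p /\ ~r) = min(0.59, 0) = 0
(p /\ (p /\ ~r)) = min(0.59, 0) = 0
((p /\ (p /\ ~r)) \/ r) = max(0, 0.37) = 0.37
~q: Gödel ¬ of 0.7 = 0 (operand ≠ 0)
(p \/ ~q) = max(0.59, 0) = 0.59
((p \/ ~q) \/ r) = max(0.59, 0.37) = 0.59
~q: Gödel ¬ of 0.7 = 0 (operand ≠ 0)
(q \/ ~q) = max(0.7, 0) = 0.7
(p \/ r) = max(0.59, 0.37) = 0.59
(p \/ (p \/ r)) = max(0.59, 0.59) = 0.59
((p \/ (p \/ r)) -> p): 0.59 ≤ 0.59, so result = 1
((q \/ ~q) /\ ((p \/ (p \/ r)) -> p)) = min(0.7, 1) = 0.7
(((p \/ ~q) \/ r) \/ ((q \/ ~q) /\ ((p \/ (p \/ r)) -> p))) = max(0.59, 0.7) = 0.7
~p: Gödel ¬ of 0.59 = 0 (operand ≠ 0)
(q -> ~p): 0.7 > 0, so result = 0
((((p \/ ~q) \/ r) \/ ((q \/ ~q) /\ ((p \/ (p \/ r)) -> p))) \/ (q -> ~p)) = max(0.7, 0) = 0.7
(((p /\ (p /\ ~r)) \/ r) \/ ((((p \/ ~q) \/ r) \/ ((q \/ ~q) /\ ((p \/ (p \/ r)) -> p))) \/ (q -> ~p))) = max(0.37, 0.7) = 0.7

0.70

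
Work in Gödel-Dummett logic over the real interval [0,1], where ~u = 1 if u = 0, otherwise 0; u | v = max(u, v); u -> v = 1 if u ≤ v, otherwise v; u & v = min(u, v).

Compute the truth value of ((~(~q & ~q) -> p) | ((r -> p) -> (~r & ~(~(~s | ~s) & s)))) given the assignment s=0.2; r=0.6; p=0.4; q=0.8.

~q: Gödel ¬ of 0.8 = 0 (operand ≠ 0)
~q: Gödel ¬ of 0.8 = 0 (operand ≠ 0)
(~q & ~q) = min(0, 0) = 0
~(~q & ~q): Gödel ¬ of 0 = 1 (operand is 0)
(~(~q & ~q) -> p): 1 > 0.4, so result = 0.4
(r -> p): 0.6 > 0.4, so result = 0.4
~r: Gödel ¬ of 0.6 = 0 (operand ≠ 0)
~s: Gödel ¬ of 0.2 = 0 (operand ≠ 0)
~s: Gödel ¬ of 0.2 = 0 (operand ≠ 0)
(~s | ~s) = max(0, 0) = 0
~(~s | ~s): Gödel ¬ of 0 = 1 (operand is 0)
(~(~s | ~s) & s) = min(1, 0.2) = 0.2
~(~(~s | ~s) & s): Gödel ¬ of 0.2 = 0 (operand ≠ 0)
(~r & ~(~(~s | ~s) & s)) = min(0, 0) = 0
((r -> p) -> (~r & ~(~(~s | ~s) & s))): 0.4 > 0, so result = 0
((~(~q & ~q) -> p) | ((r -> p) -> (~r & ~(~(~s | ~s) & s)))) = max(0.4, 0) = 0.4

0.40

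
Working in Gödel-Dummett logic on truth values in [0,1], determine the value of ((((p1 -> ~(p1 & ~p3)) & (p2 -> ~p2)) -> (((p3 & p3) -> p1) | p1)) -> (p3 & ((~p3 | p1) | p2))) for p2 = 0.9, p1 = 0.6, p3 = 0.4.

0.40

~p3: Gödel ¬ of 0.4 = 0 (operand ≠ 0)
(p1 & ~p3) = min(0.6, 0) = 0
~(p1 & ~p3): Gödel ¬ of 0 = 1 (operand is 0)
(p1 -> ~(p1 & ~p3)): 0.6 ≤ 1, so result = 1
~p2: Gödel ¬ of 0.9 = 0 (operand ≠ 0)
(p2 -> ~p2): 0.9 > 0, so result = 0
((p1 -> ~(p1 & ~p3)) & (p2 -> ~p2)) = min(1, 0) = 0
(p3 & p3) = min(0.4, 0.4) = 0.4
((p3 & p3) -> p1): 0.4 ≤ 0.6, so result = 1
(((p3 & p3) -> p1) | p1) = max(1, 0.6) = 1
(((p1 -> ~(p1 & ~p3)) & (p2 -> ~p2)) -> (((p3 & p3) -> p1) | p1)): 0 ≤ 1, so result = 1
~p3: Gödel ¬ of 0.4 = 0 (operand ≠ 0)
(~p3 | p1) = max(0, 0.6) = 0.6
((~p3 | p1) | p2) = max(0.6, 0.9) = 0.9
(p3 & ((~p3 | p1) | p2)) = min(0.4, 0.9) = 0.4
((((p1 -> ~(p1 & ~p3)) & (p2 -> ~p2)) -> (((p3 & p3) -> p1) | p1)) -> (p3 & ((~p3 | p1) | p2))): 1 > 0.4, so result = 0.4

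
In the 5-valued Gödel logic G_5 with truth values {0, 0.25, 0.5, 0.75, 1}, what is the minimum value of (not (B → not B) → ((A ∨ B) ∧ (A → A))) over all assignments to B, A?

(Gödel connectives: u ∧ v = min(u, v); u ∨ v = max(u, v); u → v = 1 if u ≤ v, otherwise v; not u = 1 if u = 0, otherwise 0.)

The minimum is attained at B = 0.25, A = 0:
  not B: Gödel ¬ of 0.25 = 0 (operand ≠ 0)
  (B → not B): 0.25 > 0, so result = 0
  not (B → not B): Gödel ¬ of 0 = 1 (operand is 0)
  (A ∨ B) = max(0, 0.25) = 0.25
  (A → A): 0 ≤ 0, so result = 1
  ((A ∨ B) ∧ (A → A)) = min(0.25, 1) = 0.25
  (not (B → not B) → ((A ∨ B) ∧ (A → A))): 1 > 0.25, so result = 0.25
Checking all 25 assignments confirms none give a value below 0.25.

0.25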